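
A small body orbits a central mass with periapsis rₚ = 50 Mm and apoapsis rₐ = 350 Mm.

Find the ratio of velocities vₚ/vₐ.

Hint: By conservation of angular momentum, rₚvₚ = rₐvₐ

Convert to SI: rₚ = 50 Mm = 5e+07 m; rₐ = 350 Mm = 3.5e+08 m.
Conservation of angular momentum gives rₚvₚ = rₐvₐ, so vₚ/vₐ = rₐ/rₚ.
vₚ/vₐ = 3.5e+08 / 5e+07 ≈ 7.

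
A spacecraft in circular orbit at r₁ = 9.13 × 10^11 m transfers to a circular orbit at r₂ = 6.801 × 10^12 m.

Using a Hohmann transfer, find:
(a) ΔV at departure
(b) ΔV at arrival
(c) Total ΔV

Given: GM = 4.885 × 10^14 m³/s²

Transfer semi-major axis: a_t = (r₁ + r₂)/2 = (9.13e+11 + 6.801e+12)/2 = 3.857e+12 m.
Circular speeds: v₁ = √(GM/r₁) = 23.1311 m/s, v₂ = √(GM/r₂) = 8.47512 m/s.
Transfer speeds (vis-viva v² = GM(2/r − 1/a_t)): v₁ᵗ = 30.7156 m/s, v₂ᵗ = 4.12341 m/s.
(a) ΔV₁ = |v₁ᵗ − v₁| ≈ 7.584 m/s = 7.584 m/s.
(b) ΔV₂ = |v₂ − v₂ᵗ| ≈ 4.352 m/s = 4.352 m/s.
(c) ΔV_total = ΔV₁ + ΔV₂ ≈ 11.94 m/s = 11.94 m/s.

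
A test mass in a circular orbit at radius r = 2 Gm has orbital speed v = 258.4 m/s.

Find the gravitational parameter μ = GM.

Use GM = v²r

Convert to SI: r = 2 Gm = 2e+09 m.
For a circular orbit v² = GM/r, so GM = v² · r.
GM = (258.4)² · 2e+09 m³/s² ≈ 1.335e+14 m³/s² = 1.335 × 10^14 m³/s².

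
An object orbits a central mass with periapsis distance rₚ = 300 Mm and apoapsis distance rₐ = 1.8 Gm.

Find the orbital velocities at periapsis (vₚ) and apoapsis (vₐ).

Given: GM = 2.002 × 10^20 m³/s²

Convert to SI: rₚ = 300 Mm = 3e+08 m; rₐ = 1.8 Gm = 1.8e+09 m.
Use the vis-viva equation v² = GM(2/r − 1/a) with a = (rₚ + rₐ)/2 = (3e+08 + 1.8e+09)/2 = 1.05e+09 m.
vₚ = √(GM · (2/rₚ − 1/a)) = √(2.002e+20 · (2/3e+08 − 1/1.05e+09)) m/s ≈ 1.07e+06 m/s = 1070 km/s.
vₐ = √(GM · (2/rₐ − 1/a)) = √(2.002e+20 · (2/1.8e+09 − 1/1.05e+09)) m/s ≈ 1.783e+05 m/s = 178.3 km/s.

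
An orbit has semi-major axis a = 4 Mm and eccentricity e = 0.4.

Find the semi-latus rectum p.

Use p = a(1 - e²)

Convert to SI: a = 4 Mm = 4e+06 m.
p = a (1 − e²).
p = 4e+06 · (1 − (0.4)²) = 4e+06 · 0.84 ≈ 3.36e+06 m = 3.36 Mm.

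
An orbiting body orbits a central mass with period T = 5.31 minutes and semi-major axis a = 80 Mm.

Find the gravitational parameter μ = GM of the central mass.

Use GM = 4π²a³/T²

Convert to SI: T = 5.31 minutes = 318.6 s; a = 80 Mm = 8e+07 m.
GM = 4π² · a³ / T².
GM = 4π² · (8e+07)³ / (318.6)² m³/s² ≈ 1.991e+20 m³/s² = 1.991 × 10^20 m³/s².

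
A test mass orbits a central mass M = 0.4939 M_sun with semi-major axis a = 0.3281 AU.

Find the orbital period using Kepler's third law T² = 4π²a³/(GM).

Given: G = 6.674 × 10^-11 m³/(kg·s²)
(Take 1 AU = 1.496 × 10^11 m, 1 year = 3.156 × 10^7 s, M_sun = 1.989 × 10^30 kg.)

Convert to SI: a = 0.3281 AU = 4.90838e+10 m; M = 0.4939 M_sun = 9.82367e+29 kg.
GM = G · M = 6.674e-11 · 9.82367e+29 = 6.55632e+19 m³/s².
Kepler's third law: T = 2π √(a³ / GM).
Substituting a = 4.90838e+10 m and GM = 6.55632e+19 m³/s²:
T = 2π √((4.90838e+10)³ / 6.55632e+19) s
T ≈ 8.438e+06 s = 0.2674 years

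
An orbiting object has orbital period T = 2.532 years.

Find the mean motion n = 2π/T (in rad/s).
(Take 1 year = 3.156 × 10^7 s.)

Convert to SI: T = 2.532 years = 7.99099e+07 s.
n = 2π / T.
n = 2π / 7.99099e+07 s ≈ 7.863e-08 rad/s.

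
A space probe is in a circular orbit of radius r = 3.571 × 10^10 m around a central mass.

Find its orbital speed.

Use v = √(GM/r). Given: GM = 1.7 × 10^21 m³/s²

For a circular orbit, gravity supplies the centripetal force, so v = √(GM / r).
v = √(1.7e+21 / 3.571e+10) m/s ≈ 2.182e+05 m/s = 218.2 km/s.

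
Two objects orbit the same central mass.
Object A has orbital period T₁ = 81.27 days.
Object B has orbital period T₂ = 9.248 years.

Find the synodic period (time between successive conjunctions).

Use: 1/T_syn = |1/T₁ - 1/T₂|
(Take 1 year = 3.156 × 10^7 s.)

Convert to SI: T₁ = 81.27 days = 7.02173e+06 s; T₂ = 9.248 years = 2.91867e+08 s.
T_syn = |T₁ · T₂ / (T₁ − T₂)|.
T_syn = |7.02173e+06 · 2.91867e+08 / (7.02173e+06 − 2.91867e+08)| s ≈ 7.195e+06 s = 83.27 days.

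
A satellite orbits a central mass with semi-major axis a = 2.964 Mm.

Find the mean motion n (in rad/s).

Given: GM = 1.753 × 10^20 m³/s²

Convert to SI: a = 2.964 Mm = 2.964e+06 m.
n = √(GM / a³).
n = √(1.753e+20 / (2.964e+06)³) rad/s ≈ 2.595 rad/s.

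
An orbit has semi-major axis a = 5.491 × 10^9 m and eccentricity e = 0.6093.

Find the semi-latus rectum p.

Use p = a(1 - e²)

p = a (1 − e²).
p = 5.491e+09 · (1 − (0.6093)²) = 5.491e+09 · 0.628754 ≈ 3.452e+09 m = 3.452 × 10^9 m.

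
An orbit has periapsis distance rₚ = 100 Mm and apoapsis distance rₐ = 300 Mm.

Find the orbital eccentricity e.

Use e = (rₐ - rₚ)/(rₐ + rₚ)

Convert to SI: rₚ = 100 Mm = 1e+08 m; rₐ = 300 Mm = 3e+08 m.
e = (rₐ − rₚ) / (rₐ + rₚ).
e = (3e+08 − 1e+08) / (3e+08 + 1e+08) = 2e+08 / 4e+08 ≈ 0.5.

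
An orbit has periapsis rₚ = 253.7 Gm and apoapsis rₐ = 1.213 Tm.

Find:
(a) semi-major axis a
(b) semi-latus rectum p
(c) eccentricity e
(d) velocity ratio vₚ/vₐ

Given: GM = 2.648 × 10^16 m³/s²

Convert to SI: rₚ = 253.7 Gm = 2.537e+11 m; rₐ = 1.213 Tm = 1.213e+12 m.
(a) a = (rₚ + rₐ)/2 = (2.537e+11 + 1.213e+12)/2 ≈ 7.334e+11 m
(b) From a = (rₚ + rₐ)/2 = 7.3335e+11 m and e = (rₐ − rₚ)/(rₐ + rₚ) = 0.654053, p = a(1 − e²) = 7.3335e+11 · (1 − (0.654053)²) ≈ 4.196e+11 m
(c) e = (rₐ − rₚ)/(rₐ + rₚ) = (1.213e+12 − 2.537e+11)/(1.213e+12 + 2.537e+11) ≈ 0.6541
(d) Conservation of angular momentum (rₚvₚ = rₐvₐ) gives vₚ/vₐ = rₐ/rₚ = 1.213e+12/2.537e+11 ≈ 4.781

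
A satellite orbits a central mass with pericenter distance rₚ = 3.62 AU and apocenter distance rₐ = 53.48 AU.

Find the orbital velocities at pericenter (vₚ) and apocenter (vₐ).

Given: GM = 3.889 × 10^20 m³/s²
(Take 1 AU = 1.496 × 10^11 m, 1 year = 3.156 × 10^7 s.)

Convert to SI: rₚ = 3.62 AU = 5.41552e+11 m; rₐ = 53.48 AU = 8.00061e+12 m.
Use the vis-viva equation v² = GM(2/r − 1/a) with a = (rₚ + rₐ)/2 = (5.41552e+11 + 8.00061e+12)/2 = 4.27108e+12 m.
vₚ = √(GM · (2/rₚ − 1/a)) = √(3.889e+20 · (2/5.41552e+11 − 1/4.27108e+12)) m/s ≈ 3.668e+04 m/s = 7.737 AU/year.
vₐ = √(GM · (2/rₐ − 1/a)) = √(3.889e+20 · (2/8.00061e+12 − 1/4.27108e+12)) m/s ≈ 2483 m/s = 0.5237 AU/year.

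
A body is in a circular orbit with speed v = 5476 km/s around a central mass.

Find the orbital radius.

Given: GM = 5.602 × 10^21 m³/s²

Convert to SI: v = 5476 km/s = 5.476e+06 m/s.
For a circular orbit, v² = GM / r, so r = GM / v².
r = 5.602e+21 / (5.476e+06)² m ≈ 1.868e+08 m = 186.8 Mm.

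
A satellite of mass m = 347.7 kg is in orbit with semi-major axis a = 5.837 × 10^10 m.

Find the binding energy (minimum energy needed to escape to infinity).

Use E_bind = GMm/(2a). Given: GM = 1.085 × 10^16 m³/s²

Total orbital energy is E = −GMm/(2a); binding energy is E_bind = −E = GMm/(2a).
E_bind = 1.085e+16 · 347.7 / (2 · 5.837e+10) J ≈ 3.232e+07 J = 32.32 MJ.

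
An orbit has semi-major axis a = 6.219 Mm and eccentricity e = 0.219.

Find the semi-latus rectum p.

Convert to SI: a = 6.219 Mm = 6.219e+06 m.
p = a (1 − e²).
p = 6.219e+06 · (1 − (0.219)²) = 6.219e+06 · 0.952039 ≈ 5.921e+06 m = 5.921 Mm.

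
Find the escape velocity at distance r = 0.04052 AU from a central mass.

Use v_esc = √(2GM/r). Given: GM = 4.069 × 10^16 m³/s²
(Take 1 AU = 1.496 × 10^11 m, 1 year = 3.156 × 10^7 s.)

Convert to SI: r = 0.04052 AU = 6.06179e+09 m.
Escape velocity comes from setting total energy to zero: ½v² − GM/r = 0 ⇒ v_esc = √(2GM / r).
v_esc = √(2 · 4.069e+16 / 6.06179e+09) m/s ≈ 3664 m/s = 0.773 AU/year.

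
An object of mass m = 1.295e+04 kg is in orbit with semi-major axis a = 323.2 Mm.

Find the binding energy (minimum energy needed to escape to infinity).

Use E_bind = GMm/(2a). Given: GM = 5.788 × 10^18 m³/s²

Convert to SI: a = 323.2 Mm = 3.232e+08 m.
Total orbital energy is E = −GMm/(2a); binding energy is E_bind = −E = GMm/(2a).
E_bind = 5.788e+18 · 1.295e+04 / (2 · 3.232e+08) J ≈ 1.16e+14 J = 116 TJ.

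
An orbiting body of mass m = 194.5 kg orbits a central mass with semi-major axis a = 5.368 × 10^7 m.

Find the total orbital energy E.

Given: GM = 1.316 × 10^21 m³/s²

E = −GMm / (2a).
E = −1.316e+21 · 194.5 / (2 · 5.368e+07) J ≈ -2.384e+15 J = -2.384 PJ.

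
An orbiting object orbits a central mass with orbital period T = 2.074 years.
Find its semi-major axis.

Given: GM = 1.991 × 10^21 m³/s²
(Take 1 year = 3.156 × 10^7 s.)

Convert to SI: T = 2.074 years = 6.54554e+07 s.
Invert Kepler's third law: a = (GM · T² / (4π²))^(1/3).
Substituting T = 6.54554e+07 s and GM = 1.991e+21 m³/s²:
a = (1.991e+21 · (6.54554e+07)² / (4π²))^(1/3) m
a ≈ 6.001e+11 m = 600.1 Gm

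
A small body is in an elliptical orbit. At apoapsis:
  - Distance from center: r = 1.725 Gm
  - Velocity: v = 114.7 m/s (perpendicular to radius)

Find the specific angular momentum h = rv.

Convert to SI: r = 1.725 Gm = 1.725e+09 m.
With v perpendicular to r, h = r · v.
h = 1.725e+09 · 114.7 m²/s ≈ 1.979e+11 m²/s.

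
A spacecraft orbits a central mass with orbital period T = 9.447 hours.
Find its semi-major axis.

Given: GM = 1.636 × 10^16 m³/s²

Convert to SI: T = 9.447 hours = 34009.2 s.
Invert Kepler's third law: a = (GM · T² / (4π²))^(1/3).
Substituting T = 34009.2 s and GM = 1.636e+16 m³/s²:
a = (1.636e+16 · (34009.2)² / (4π²))^(1/3) m
a ≈ 7.826e+07 m = 78.26 Mm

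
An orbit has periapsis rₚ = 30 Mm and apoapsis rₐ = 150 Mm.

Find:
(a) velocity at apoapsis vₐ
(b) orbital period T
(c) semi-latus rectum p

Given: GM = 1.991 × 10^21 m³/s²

Convert to SI: rₚ = 30 Mm = 3e+07 m; rₐ = 150 Mm = 1.5e+08 m.
(a) With a = (rₚ + rₐ)/2 = 9e+07 m, vₐ = √(GM (2/rₐ − 1/a)) = √(1.991e+21 · (2/1.5e+08 − 1/9e+07)) m/s ≈ 2.103e+06 m/s
(b) With a = (rₚ + rₐ)/2 = 9e+07 m, T = 2π √(a³/GM) = 2π √((9e+07)³/1.991e+21) s ≈ 120.2 s
(c) From a = (rₚ + rₐ)/2 = 9e+07 m and e = (rₐ − rₚ)/(rₐ + rₚ) = 0.666667, p = a(1 − e²) = 9e+07 · (1 − (0.666667)²) ≈ 5e+07 m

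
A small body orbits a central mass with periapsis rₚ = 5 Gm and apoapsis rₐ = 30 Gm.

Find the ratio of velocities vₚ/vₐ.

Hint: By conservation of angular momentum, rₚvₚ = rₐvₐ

Convert to SI: rₚ = 5 Gm = 5e+09 m; rₐ = 30 Gm = 3e+10 m.
Conservation of angular momentum gives rₚvₚ = rₐvₐ, so vₚ/vₐ = rₐ/rₚ.
vₚ/vₐ = 3e+10 / 5e+09 ≈ 6.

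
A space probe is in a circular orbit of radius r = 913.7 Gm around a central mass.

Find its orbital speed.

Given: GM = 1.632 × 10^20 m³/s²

Convert to SI: r = 913.7 Gm = 9.137e+11 m.
For a circular orbit, gravity supplies the centripetal force, so v = √(GM / r).
v = √(1.632e+20 / 9.137e+11) m/s ≈ 1.336e+04 m/s = 13.36 km/s.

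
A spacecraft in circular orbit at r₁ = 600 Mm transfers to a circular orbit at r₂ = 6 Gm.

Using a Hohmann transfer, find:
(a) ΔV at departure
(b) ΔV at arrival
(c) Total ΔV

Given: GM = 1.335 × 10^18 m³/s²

Convert to SI: r₁ = 600 Mm = 6e+08 m; r₂ = 6 Gm = 6e+09 m.
Transfer semi-major axis: a_t = (r₁ + r₂)/2 = (6e+08 + 6e+09)/2 = 3.3e+09 m.
Circular speeds: v₁ = √(GM/r₁) = 47169.9 m/s, v₂ = √(GM/r₂) = 14916.4 m/s.
Transfer speeds (vis-viva v² = GM(2/r − 1/a_t)): v₁ᵗ = 63603.9 m/s, v₂ᵗ = 6360.39 m/s.
(a) ΔV₁ = |v₁ᵗ − v₁| ≈ 1.643e+04 m/s = 16.43 km/s.
(b) ΔV₂ = |v₂ − v₂ᵗ| ≈ 8556 m/s = 8.556 km/s.
(c) ΔV_total = ΔV₁ + ΔV₂ ≈ 2.499e+04 m/s = 24.99 km/s.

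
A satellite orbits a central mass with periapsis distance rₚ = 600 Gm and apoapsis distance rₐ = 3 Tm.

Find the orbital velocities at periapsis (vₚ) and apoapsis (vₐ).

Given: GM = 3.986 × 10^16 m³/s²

Convert to SI: rₚ = 600 Gm = 6e+11 m; rₐ = 3 Tm = 3e+12 m.
Use the vis-viva equation v² = GM(2/r − 1/a) with a = (rₚ + rₐ)/2 = (6e+11 + 3e+12)/2 = 1.8e+12 m.
vₚ = √(GM · (2/rₚ − 1/a)) = √(3.986e+16 · (2/6e+11 − 1/1.8e+12)) m/s ≈ 332.7 m/s = 332.7 m/s.
vₐ = √(GM · (2/rₐ − 1/a)) = √(3.986e+16 · (2/3e+12 − 1/1.8e+12)) m/s ≈ 66.55 m/s = 66.55 m/s.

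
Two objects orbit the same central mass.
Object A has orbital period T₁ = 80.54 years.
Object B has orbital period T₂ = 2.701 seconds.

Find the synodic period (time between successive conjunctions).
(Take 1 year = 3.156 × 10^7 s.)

Convert to SI: T₁ = 80.54 years = 2.54184e+09 s.
T_syn = |T₁ · T₂ / (T₁ − T₂)|.
T_syn = |2.54184e+09 · 2.701 / (2.54184e+09 − 2.701)| s ≈ 2.701 s = 2.701 seconds.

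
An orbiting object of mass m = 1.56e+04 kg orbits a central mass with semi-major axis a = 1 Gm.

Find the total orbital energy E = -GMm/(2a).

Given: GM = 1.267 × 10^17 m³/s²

Convert to SI: a = 1 Gm = 1e+09 m.
E = −GMm / (2a).
E = −1.267e+17 · 1.56e+04 / (2 · 1e+09) J ≈ -9.883e+11 J = -988.3 GJ.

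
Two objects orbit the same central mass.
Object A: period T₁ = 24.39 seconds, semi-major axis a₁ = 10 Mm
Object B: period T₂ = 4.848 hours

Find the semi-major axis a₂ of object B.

Convert to SI: a₁ = 10 Mm = 1e+07 m; T₂ = 4.848 hours = 17452.8 s.
Kepler's third law: (T₁/T₂)² = (a₁/a₂)³ ⇒ a₂ = a₁ · (T₂/T₁)^(2/3).
T₂/T₁ = 17452.8 / 24.39 = 715.572.
a₂ = 1e+07 · (715.572)^(2/3) m ≈ 8e+08 m = 800 Mm.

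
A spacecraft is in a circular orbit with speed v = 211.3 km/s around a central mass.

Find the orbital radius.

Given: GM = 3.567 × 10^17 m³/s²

Convert to SI: v = 211.3 km/s = 211300 m/s.
For a circular orbit, v² = GM / r, so r = GM / v².
r = 3.567e+17 / (211300)² m ≈ 7.989e+06 m = 7.989 × 10^6 m.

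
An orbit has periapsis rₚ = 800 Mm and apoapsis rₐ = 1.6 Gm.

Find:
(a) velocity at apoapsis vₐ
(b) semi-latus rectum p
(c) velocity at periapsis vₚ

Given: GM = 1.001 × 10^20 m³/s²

Convert to SI: rₚ = 800 Mm = 8e+08 m; rₐ = 1.6 Gm = 1.6e+09 m.
(a) With a = (rₚ + rₐ)/2 = 1.2e+09 m, vₐ = √(GM (2/rₐ − 1/a)) = √(1.001e+20 · (2/1.6e+09 − 1/1.2e+09)) m/s ≈ 2.042e+05 m/s
(b) From a = (rₚ + rₐ)/2 = 1.2e+09 m and e = (rₐ − rₚ)/(rₐ + rₚ) = 0.333333, p = a(1 − e²) = 1.2e+09 · (1 − (0.333333)²) ≈ 1.067e+09 m
(c) With a = (rₚ + rₐ)/2 = 1.2e+09 m, vₚ = √(GM (2/rₚ − 1/a)) = √(1.001e+20 · (2/8e+08 − 1/1.2e+09)) m/s ≈ 4.085e+05 m/s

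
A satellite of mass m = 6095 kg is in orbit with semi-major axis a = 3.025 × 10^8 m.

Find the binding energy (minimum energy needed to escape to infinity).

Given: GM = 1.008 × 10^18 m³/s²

Total orbital energy is E = −GMm/(2a); binding energy is E_bind = −E = GMm/(2a).
E_bind = 1.008e+18 · 6095 / (2 · 3.025e+08) J ≈ 1.015e+13 J = 10.15 TJ.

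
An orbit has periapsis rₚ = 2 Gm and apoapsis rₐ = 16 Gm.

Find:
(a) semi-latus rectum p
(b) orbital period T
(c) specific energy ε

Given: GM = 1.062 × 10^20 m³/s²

Convert to SI: rₚ = 2 Gm = 2e+09 m; rₐ = 16 Gm = 1.6e+10 m.
(a) From a = (rₚ + rₐ)/2 = 9e+09 m and e = (rₐ − rₚ)/(rₐ + rₚ) = 0.777778, p = a(1 − e²) = 9e+09 · (1 − (0.777778)²) ≈ 3.556e+09 m
(b) With a = (rₚ + rₐ)/2 = 9e+09 m, T = 2π √(a³/GM) = 2π √((9e+09)³/1.062e+20) s ≈ 5.206e+05 s
(c) With a = (rₚ + rₐ)/2 = 9e+09 m, ε = −GM/(2a) = −1.062e+20/(2 · 9e+09) J/kg ≈ -5.9e+09 J/kg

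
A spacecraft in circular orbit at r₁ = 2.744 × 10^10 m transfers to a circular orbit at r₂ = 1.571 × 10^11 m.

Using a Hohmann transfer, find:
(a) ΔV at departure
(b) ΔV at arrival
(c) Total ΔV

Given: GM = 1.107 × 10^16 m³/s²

Transfer semi-major axis: a_t = (r₁ + r₂)/2 = (2.744e+10 + 1.571e+11)/2 = 9.227e+10 m.
Circular speeds: v₁ = √(GM/r₁) = 635.158 m/s, v₂ = √(GM/r₂) = 265.452 m/s.
Transfer speeds (vis-viva v² = GM(2/r − 1/a_t)): v₁ᵗ = 828.781 m/s, v₂ᵗ = 144.76 m/s.
(a) ΔV₁ = |v₁ᵗ − v₁| ≈ 193.6 m/s = 193.6 m/s.
(b) ΔV₂ = |v₂ − v₂ᵗ| ≈ 120.7 m/s = 120.7 m/s.
(c) ΔV_total = ΔV₁ + ΔV₂ ≈ 314.3 m/s = 314.3 m/s.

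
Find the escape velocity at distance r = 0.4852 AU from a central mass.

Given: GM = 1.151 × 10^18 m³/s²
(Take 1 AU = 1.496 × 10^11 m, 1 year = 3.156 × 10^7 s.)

Convert to SI: r = 0.4852 AU = 7.25859e+10 m.
Escape velocity comes from setting total energy to zero: ½v² − GM/r = 0 ⇒ v_esc = √(2GM / r).
v_esc = √(2 · 1.151e+18 / 7.25859e+10) m/s ≈ 5632 m/s = 1.188 AU/year.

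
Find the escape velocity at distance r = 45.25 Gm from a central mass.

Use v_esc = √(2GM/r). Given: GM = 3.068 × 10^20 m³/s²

Convert to SI: r = 45.25 Gm = 4.525e+10 m.
Escape velocity comes from setting total energy to zero: ½v² − GM/r = 0 ⇒ v_esc = √(2GM / r).
v_esc = √(2 · 3.068e+20 / 4.525e+10) m/s ≈ 1.164e+05 m/s = 116.4 km/s.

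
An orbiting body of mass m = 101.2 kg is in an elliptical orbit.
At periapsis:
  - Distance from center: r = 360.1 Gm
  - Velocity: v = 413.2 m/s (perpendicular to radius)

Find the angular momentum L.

Convert to SI: r = 360.1 Gm = 3.601e+11 m.
Since v is perpendicular to r, L = m · v · r.
L = 101.2 · 413.2 · 3.601e+11 kg·m²/s ≈ 1.506e+16 kg·m²/s.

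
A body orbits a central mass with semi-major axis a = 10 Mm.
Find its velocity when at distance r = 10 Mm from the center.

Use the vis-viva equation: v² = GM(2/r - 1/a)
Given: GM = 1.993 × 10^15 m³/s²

Convert to SI: a = 10 Mm = 1e+07 m; r = 10 Mm = 1e+07 m.
Vis-viva: v = √(GM · (2/r − 1/a)).
2/r − 1/a = 2/1e+07 − 1/1e+07 = 1e-07 m⁻¹.
v = √(1.993e+15 · 1e-07) m/s ≈ 1.412e+04 m/s = 14.12 km/s.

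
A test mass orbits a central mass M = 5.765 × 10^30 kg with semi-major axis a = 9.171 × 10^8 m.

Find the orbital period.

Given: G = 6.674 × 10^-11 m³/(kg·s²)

GM = G · M = 6.674e-11 · 5.765e+30 = 3.84756e+20 m³/s².
Kepler's third law: T = 2π √(a³ / GM).
Substituting a = 9.171e+08 m and GM = 3.84756e+20 m³/s²:
T = 2π √((9.171e+08)³ / 3.84756e+20) s
T ≈ 8896 s = 2.471 hours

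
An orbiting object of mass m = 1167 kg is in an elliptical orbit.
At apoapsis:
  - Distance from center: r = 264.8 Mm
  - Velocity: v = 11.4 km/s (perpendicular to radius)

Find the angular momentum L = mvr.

Convert to SI: r = 264.8 Mm = 2.648e+08 m; v = 11.4 km/s = 11400 m/s.
Since v is perpendicular to r, L = m · v · r.
L = 1167 · 11400 · 2.648e+08 kg·m²/s ≈ 3.523e+15 kg·m²/s.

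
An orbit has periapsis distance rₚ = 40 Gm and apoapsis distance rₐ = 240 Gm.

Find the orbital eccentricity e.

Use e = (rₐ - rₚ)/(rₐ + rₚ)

Convert to SI: rₚ = 40 Gm = 4e+10 m; rₐ = 240 Gm = 2.4e+11 m.
e = (rₐ − rₚ) / (rₐ + rₚ).
e = (2.4e+11 − 4e+10) / (2.4e+11 + 4e+10) = 2e+11 / 2.8e+11 ≈ 0.7143.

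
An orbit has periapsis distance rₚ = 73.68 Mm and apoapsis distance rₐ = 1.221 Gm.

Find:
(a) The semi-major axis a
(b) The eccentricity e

Convert to SI: rₚ = 73.68 Mm = 7.368e+07 m; rₐ = 1.221 Gm = 1.221e+09 m.
(a) a = (rₚ + rₐ) / 2 = (7.368e+07 + 1.221e+09) / 2 ≈ 6.473e+08 m = 647.3 Mm.
(b) e = (rₐ − rₚ) / (rₐ + rₚ) = (1.221e+09 − 7.368e+07) / (1.221e+09 + 7.368e+07) ≈ 0.8862.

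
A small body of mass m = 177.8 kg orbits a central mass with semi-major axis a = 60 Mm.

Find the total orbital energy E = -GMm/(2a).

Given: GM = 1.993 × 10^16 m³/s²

Convert to SI: a = 60 Mm = 6e+07 m.
E = −GMm / (2a).
E = −1.993e+16 · 177.8 / (2 · 6e+07) J ≈ -2.953e+10 J = -29.53 GJ.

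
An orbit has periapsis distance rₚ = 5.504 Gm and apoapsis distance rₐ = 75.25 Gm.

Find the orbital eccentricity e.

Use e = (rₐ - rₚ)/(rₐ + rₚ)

Convert to SI: rₚ = 5.504 Gm = 5.504e+09 m; rₐ = 75.25 Gm = 7.525e+10 m.
e = (rₐ − rₚ) / (rₐ + rₚ).
e = (7.525e+10 − 5.504e+09) / (7.525e+10 + 5.504e+09) = 6.9746e+10 / 8.0754e+10 ≈ 0.8637.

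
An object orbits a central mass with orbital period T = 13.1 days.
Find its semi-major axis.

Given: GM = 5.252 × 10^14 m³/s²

Convert to SI: T = 13.1 days = 1.13184e+06 s.
Invert Kepler's third law: a = (GM · T² / (4π²))^(1/3).
Substituting T = 1.13184e+06 s and GM = 5.252e+14 m³/s²:
a = (5.252e+14 · (1.13184e+06)² / (4π²))^(1/3) m
a ≈ 2.573e+08 m = 257.3 Mm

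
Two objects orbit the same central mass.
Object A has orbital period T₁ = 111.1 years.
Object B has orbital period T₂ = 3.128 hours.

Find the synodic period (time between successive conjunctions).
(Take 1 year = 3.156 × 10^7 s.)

Convert to SI: T₁ = 111.1 years = 3.50632e+09 s; T₂ = 3.128 hours = 11260.8 s.
T_syn = |T₁ · T₂ / (T₁ − T₂)|.
T_syn = |3.50632e+09 · 11260.8 / (3.50632e+09 − 11260.8)| s ≈ 1.126e+04 s = 3.128 hours.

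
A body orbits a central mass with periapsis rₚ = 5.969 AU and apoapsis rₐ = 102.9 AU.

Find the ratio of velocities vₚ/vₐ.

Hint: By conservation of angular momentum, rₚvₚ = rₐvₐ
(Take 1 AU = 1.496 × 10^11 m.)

Convert to SI: rₚ = 5.969 AU = 8.92962e+11 m; rₐ = 102.9 AU = 1.53938e+13 m.
Conservation of angular momentum gives rₚvₚ = rₐvₐ, so vₚ/vₐ = rₐ/rₚ.
vₚ/vₐ = 1.53938e+13 / 8.92962e+11 ≈ 17.24.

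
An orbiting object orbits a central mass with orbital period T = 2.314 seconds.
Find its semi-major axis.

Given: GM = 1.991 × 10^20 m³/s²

Invert Kepler's third law: a = (GM · T² / (4π²))^(1/3).
Substituting T = 2.314 s and GM = 1.991e+20 m³/s²:
a = (1.991e+20 · (2.314)² / (4π²))^(1/3) m
a ≈ 3e+06 m = 3 Mm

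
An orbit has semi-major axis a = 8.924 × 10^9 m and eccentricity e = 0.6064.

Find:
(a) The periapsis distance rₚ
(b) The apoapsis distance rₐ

(a) rₚ = a(1 − e) = 8.924e+09 · (1 − 0.6064) = 8.924e+09 · 0.3936 ≈ 3.512e+09 m = 3.512 × 10^9 m.
(b) rₐ = a(1 + e) = 8.924e+09 · (1 + 0.6064) = 8.924e+09 · 1.6064 ≈ 1.434e+10 m = 1.434 × 10^10 m.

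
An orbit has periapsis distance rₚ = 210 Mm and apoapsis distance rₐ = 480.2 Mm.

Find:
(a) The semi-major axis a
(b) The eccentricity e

Convert to SI: rₚ = 210 Mm = 2.1e+08 m; rₐ = 480.2 Mm = 4.802e+08 m.
(a) a = (rₚ + rₐ) / 2 = (2.1e+08 + 4.802e+08) / 2 ≈ 3.451e+08 m = 345.1 Mm.
(b) e = (rₐ − rₚ) / (rₐ + rₚ) = (4.802e+08 − 2.1e+08) / (4.802e+08 + 2.1e+08) ≈ 0.3915.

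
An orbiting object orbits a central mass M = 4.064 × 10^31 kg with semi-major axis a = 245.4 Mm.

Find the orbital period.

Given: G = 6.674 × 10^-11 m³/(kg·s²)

Convert to SI: a = 245.4 Mm = 2.454e+08 m.
GM = G · M = 6.674e-11 · 4.064e+31 = 2.71231e+21 m³/s².
Kepler's third law: T = 2π √(a³ / GM).
Substituting a = 2.454e+08 m and GM = 2.71231e+21 m³/s²:
T = 2π √((2.454e+08)³ / 2.71231e+21) s
T ≈ 463.8 s = 7.73 minutes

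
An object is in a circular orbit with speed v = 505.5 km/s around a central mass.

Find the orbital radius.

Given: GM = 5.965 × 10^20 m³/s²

Convert to SI: v = 505.5 km/s = 505500 m/s.
For a circular orbit, v² = GM / r, so r = GM / v².
r = 5.965e+20 / (505500)² m ≈ 2.334e+09 m = 2.334 Gm.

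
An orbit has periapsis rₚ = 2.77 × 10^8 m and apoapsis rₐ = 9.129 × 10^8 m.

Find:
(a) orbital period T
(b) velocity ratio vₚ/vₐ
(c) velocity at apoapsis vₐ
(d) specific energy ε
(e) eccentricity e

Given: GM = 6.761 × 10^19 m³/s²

(a) With a = (rₚ + rₐ)/2 = 5.9495e+08 m, T = 2π √(a³/GM) = 2π √((5.9495e+08)³/6.761e+19) s ≈ 1.109e+04 s
(b) Conservation of angular momentum (rₚvₚ = rₐvₐ) gives vₚ/vₐ = rₐ/rₚ = 9.129e+08/2.77e+08 ≈ 3.296
(c) With a = (rₚ + rₐ)/2 = 5.9495e+08 m, vₐ = √(GM (2/rₐ − 1/a)) = √(6.761e+19 · (2/9.129e+08 − 1/5.9495e+08)) m/s ≈ 1.857e+05 m/s
(d) With a = (rₚ + rₐ)/2 = 5.9495e+08 m, ε = −GM/(2a) = −6.761e+19/(2 · 5.9495e+08) J/kg ≈ -5.682e+10 J/kg
(e) e = (rₐ − rₚ)/(rₐ + rₚ) = (9.129e+08 − 2.77e+08)/(9.129e+08 + 2.77e+08) ≈ 0.5344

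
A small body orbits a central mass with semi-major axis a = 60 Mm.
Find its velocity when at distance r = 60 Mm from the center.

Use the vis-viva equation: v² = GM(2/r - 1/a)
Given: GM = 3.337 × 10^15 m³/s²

Convert to SI: a = 60 Mm = 6e+07 m; r = 60 Mm = 6e+07 m.
Vis-viva: v = √(GM · (2/r − 1/a)).
2/r − 1/a = 2/6e+07 − 1/6e+07 = 1.66667e-08 m⁻¹.
v = √(3.337e+15 · 1.66667e-08) m/s ≈ 7458 m/s = 7.458 km/s.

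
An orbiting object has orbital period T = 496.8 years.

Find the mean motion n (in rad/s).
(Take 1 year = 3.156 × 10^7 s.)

Convert to SI: T = 496.8 years = 1.5679e+10 s.
n = 2π / T.
n = 2π / 1.5679e+10 s ≈ 4.007e-10 rad/s.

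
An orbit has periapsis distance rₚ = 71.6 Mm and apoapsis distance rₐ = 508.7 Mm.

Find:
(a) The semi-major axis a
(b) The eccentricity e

Convert to SI: rₚ = 71.6 Mm = 7.16e+07 m; rₐ = 508.7 Mm = 5.087e+08 m.
(a) a = (rₚ + rₐ) / 2 = (7.16e+07 + 5.087e+08) / 2 ≈ 2.902e+08 m = 290.1 Mm.
(b) e = (rₐ − rₚ) / (rₐ + rₚ) = (5.087e+08 − 7.16e+07) / (5.087e+08 + 7.16e+07) ≈ 0.7532.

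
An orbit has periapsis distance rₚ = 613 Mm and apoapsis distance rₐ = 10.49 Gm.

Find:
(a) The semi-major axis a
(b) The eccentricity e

Convert to SI: rₚ = 613 Mm = 6.13e+08 m; rₐ = 10.49 Gm = 1.049e+10 m.
(a) a = (rₚ + rₐ) / 2 = (6.13e+08 + 1.049e+10) / 2 ≈ 5.552e+09 m = 5.551 Gm.
(b) e = (rₐ − rₚ) / (rₐ + rₚ) = (1.049e+10 − 6.13e+08) / (1.049e+10 + 6.13e+08) ≈ 0.8896.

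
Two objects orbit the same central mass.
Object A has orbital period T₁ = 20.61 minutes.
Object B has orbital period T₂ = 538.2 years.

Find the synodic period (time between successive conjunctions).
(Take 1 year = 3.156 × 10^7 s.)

Convert to SI: T₁ = 20.61 minutes = 1236.6 s; T₂ = 538.2 years = 1.69856e+10 s.
T_syn = |T₁ · T₂ / (T₁ − T₂)|.
T_syn = |1236.6 · 1.69856e+10 / (1236.6 − 1.69856e+10)| s ≈ 1237 s = 20.61 minutes.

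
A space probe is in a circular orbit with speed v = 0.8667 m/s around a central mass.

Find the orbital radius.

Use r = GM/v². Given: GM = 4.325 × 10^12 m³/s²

For a circular orbit, v² = GM / r, so r = GM / v².
r = 4.325e+12 / (0.8667)² m ≈ 5.758e+12 m = 5.758 Tm.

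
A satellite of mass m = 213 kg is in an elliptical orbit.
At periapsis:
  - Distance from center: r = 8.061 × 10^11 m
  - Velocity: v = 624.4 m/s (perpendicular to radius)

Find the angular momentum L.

Since v is perpendicular to r, L = m · v · r.
L = 213 · 624.4 · 8.061e+11 kg·m²/s ≈ 1.072e+17 kg·m²/s.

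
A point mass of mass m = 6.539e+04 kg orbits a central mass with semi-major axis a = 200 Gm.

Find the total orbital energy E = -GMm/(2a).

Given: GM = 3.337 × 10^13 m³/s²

Convert to SI: a = 200 Gm = 2e+11 m.
E = −GMm / (2a).
E = −3.337e+13 · 6.539e+04 / (2 · 2e+11) J ≈ -5.455e+06 J = -5.455 MJ.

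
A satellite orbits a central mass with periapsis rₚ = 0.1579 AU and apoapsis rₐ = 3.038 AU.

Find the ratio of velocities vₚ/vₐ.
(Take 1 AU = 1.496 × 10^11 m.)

Convert to SI: rₚ = 0.1579 AU = 2.36218e+10 m; rₐ = 3.038 AU = 4.54485e+11 m.
Conservation of angular momentum gives rₚvₚ = rₐvₐ, so vₚ/vₐ = rₐ/rₚ.
vₚ/vₐ = 4.54485e+11 / 2.36218e+10 ≈ 19.24.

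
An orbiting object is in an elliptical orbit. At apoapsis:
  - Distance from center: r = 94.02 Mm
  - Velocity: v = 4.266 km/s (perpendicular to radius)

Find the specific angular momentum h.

Convert to SI: r = 94.02 Mm = 9.402e+07 m; v = 4.266 km/s = 4266 m/s.
With v perpendicular to r, h = r · v.
h = 9.402e+07 · 4266 m²/s ≈ 4.011e+11 m²/s.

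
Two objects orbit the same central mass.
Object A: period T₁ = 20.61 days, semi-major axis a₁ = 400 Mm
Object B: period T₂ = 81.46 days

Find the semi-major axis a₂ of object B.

Convert to SI: T₁ = 20.61 days = 1.7807e+06 s; a₁ = 400 Mm = 4e+08 m; T₂ = 81.46 days = 7.03814e+06 s.
Kepler's third law: (T₁/T₂)² = (a₁/a₂)³ ⇒ a₂ = a₁ · (T₂/T₁)^(2/3).
T₂/T₁ = 7.03814e+06 / 1.7807e+06 = 3.95245.
a₂ = 4e+08 · (3.95245)^(2/3) m ≈ 9.999e+08 m = 999.9 Mm.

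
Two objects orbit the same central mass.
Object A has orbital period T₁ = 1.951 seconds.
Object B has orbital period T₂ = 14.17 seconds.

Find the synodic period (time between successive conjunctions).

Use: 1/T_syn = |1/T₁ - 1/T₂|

T_syn = |T₁ · T₂ / (T₁ − T₂)|.
T_syn = |1.951 · 14.17 / (1.951 − 14.17)| s ≈ 2.263 s = 2.263 seconds.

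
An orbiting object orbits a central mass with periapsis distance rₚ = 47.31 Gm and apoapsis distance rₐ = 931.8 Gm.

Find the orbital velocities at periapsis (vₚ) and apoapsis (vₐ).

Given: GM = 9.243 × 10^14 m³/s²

Convert to SI: rₚ = 47.31 Gm = 4.731e+10 m; rₐ = 931.8 Gm = 9.318e+11 m.
Use the vis-viva equation v² = GM(2/r − 1/a) with a = (rₚ + rₐ)/2 = (4.731e+10 + 9.318e+11)/2 = 4.89555e+11 m.
vₚ = √(GM · (2/rₚ − 1/a)) = √(9.243e+14 · (2/4.731e+10 − 1/4.89555e+11)) m/s ≈ 192.8 m/s = 192.8 m/s.
vₐ = √(GM · (2/rₐ − 1/a)) = √(9.243e+14 · (2/9.318e+11 − 1/4.89555e+11)) m/s ≈ 9.791 m/s = 9.791 m/s.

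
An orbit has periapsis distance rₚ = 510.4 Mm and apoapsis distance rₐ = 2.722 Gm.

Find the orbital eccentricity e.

Convert to SI: rₚ = 510.4 Mm = 5.104e+08 m; rₐ = 2.722 Gm = 2.722e+09 m.
e = (rₐ − rₚ) / (rₐ + rₚ).
e = (2.722e+09 − 5.104e+08) / (2.722e+09 + 5.104e+08) = 2.2116e+09 / 3.2324e+09 ≈ 0.6842.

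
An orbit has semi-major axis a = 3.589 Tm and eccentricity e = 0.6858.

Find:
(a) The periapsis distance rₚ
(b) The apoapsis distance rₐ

Convert to SI: a = 3.589 Tm = 3.589e+12 m.
(a) rₚ = a(1 − e) = 3.589e+12 · (1 − 0.6858) = 3.589e+12 · 0.3142 ≈ 1.128e+12 m = 1.128 Tm.
(b) rₐ = a(1 + e) = 3.589e+12 · (1 + 0.6858) = 3.589e+12 · 1.6858 ≈ 6.05e+12 m = 6.05 Tm.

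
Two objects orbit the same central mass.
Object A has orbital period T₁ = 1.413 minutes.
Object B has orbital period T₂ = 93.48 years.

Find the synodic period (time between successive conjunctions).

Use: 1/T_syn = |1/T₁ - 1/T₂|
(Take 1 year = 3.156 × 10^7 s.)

Convert to SI: T₁ = 1.413 minutes = 84.78 s; T₂ = 93.48 years = 2.95023e+09 s.
T_syn = |T₁ · T₂ / (T₁ − T₂)|.
T_syn = |84.78 · 2.95023e+09 / (84.78 − 2.95023e+09)| s ≈ 84.78 s = 1.413 minutes.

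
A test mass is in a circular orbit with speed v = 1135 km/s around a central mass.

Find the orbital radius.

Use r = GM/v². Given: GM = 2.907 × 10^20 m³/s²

Convert to SI: v = 1135 km/s = 1.135e+06 m/s.
For a circular orbit, v² = GM / r, so r = GM / v².
r = 2.907e+20 / (1.135e+06)² m ≈ 2.257e+08 m = 2.257 × 10^8 m.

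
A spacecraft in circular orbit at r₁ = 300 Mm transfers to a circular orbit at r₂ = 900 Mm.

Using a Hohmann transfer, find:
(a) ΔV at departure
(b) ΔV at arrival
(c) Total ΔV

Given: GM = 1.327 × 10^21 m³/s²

Convert to SI: r₁ = 300 Mm = 3e+08 m; r₂ = 900 Mm = 9e+08 m.
Transfer semi-major axis: a_t = (r₁ + r₂)/2 = (3e+08 + 9e+08)/2 = 6e+08 m.
Circular speeds: v₁ = √(GM/r₁) = 2.10317e+06 m/s, v₂ = √(GM/r₂) = 1.21427e+06 m/s.
Transfer speeds (vis-viva v² = GM(2/r − 1/a_t)): v₁ᵗ = 2.57585e+06 m/s, v₂ᵗ = 858616 m/s.
(a) ΔV₁ = |v₁ᵗ − v₁| ≈ 4.727e+05 m/s = 472.7 km/s.
(b) ΔV₂ = |v₂ − v₂ᵗ| ≈ 3.557e+05 m/s = 355.7 km/s.
(c) ΔV_total = ΔV₁ + ΔV₂ ≈ 8.283e+05 m/s = 828.3 km/s.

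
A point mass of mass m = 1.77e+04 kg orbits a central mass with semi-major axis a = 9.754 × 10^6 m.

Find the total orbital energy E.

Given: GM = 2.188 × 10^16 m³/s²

E = −GMm / (2a).
E = −2.188e+16 · 1.77e+04 / (2 · 9.754e+06) J ≈ -1.985e+13 J = -19.85 TJ.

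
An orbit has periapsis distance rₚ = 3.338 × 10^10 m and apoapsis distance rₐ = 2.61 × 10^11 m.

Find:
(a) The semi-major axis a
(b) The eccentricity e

(a) a = (rₚ + rₐ) / 2 = (3.338e+10 + 2.61e+11) / 2 ≈ 1.472e+11 m = 1.472 × 10^11 m.
(b) e = (rₐ − rₚ) / (rₐ + rₚ) = (2.61e+11 − 3.338e+10) / (2.61e+11 + 3.338e+10) ≈ 0.7732.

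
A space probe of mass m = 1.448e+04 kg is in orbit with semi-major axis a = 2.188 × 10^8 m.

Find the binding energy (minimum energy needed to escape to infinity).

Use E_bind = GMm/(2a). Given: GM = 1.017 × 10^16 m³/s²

Total orbital energy is E = −GMm/(2a); binding energy is E_bind = −E = GMm/(2a).
E_bind = 1.017e+16 · 1.448e+04 / (2 · 2.188e+08) J ≈ 3.365e+11 J = 336.5 GJ.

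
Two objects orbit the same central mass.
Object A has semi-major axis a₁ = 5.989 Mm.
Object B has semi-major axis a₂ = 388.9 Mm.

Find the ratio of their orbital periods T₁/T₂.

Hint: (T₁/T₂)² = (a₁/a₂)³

Convert to SI: a₁ = 5.989 Mm = 5.989e+06 m; a₂ = 388.9 Mm = 3.889e+08 m.
From Kepler's third law, (T₁/T₂)² = (a₁/a₂)³, so T₁/T₂ = (a₁/a₂)^(3/2).
a₁/a₂ = 5.989e+06 / 3.889e+08 = 0.0153998.
T₁/T₂ = (0.0153998)^(3/2) ≈ 0.001911.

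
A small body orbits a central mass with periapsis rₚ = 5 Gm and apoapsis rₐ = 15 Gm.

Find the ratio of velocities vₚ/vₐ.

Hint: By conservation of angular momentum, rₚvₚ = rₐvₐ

Convert to SI: rₚ = 5 Gm = 5e+09 m; rₐ = 15 Gm = 1.5e+10 m.
Conservation of angular momentum gives rₚvₚ = rₐvₐ, so vₚ/vₐ = rₐ/rₚ.
vₚ/vₐ = 1.5e+10 / 5e+09 ≈ 3.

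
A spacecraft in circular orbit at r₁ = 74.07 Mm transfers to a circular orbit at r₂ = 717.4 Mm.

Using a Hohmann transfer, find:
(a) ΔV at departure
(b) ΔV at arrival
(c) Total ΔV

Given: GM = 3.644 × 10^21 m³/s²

Convert to SI: r₁ = 74.07 Mm = 7.407e+07 m; r₂ = 717.4 Mm = 7.174e+08 m.
Transfer semi-major axis: a_t = (r₁ + r₂)/2 = (7.407e+07 + 7.174e+08)/2 = 3.95735e+08 m.
Circular speeds: v₁ = √(GM/r₁) = 7.01404e+06 m/s, v₂ = √(GM/r₂) = 2.25376e+06 m/s.
Transfer speeds (vis-viva v² = GM(2/r − 1/a_t)): v₁ᵗ = 9.44379e+06 m/s, v₂ᵗ = 975051 m/s.
(a) ΔV₁ = |v₁ᵗ − v₁| ≈ 2.43e+06 m/s = 2430 km/s.
(b) ΔV₂ = |v₂ − v₂ᵗ| ≈ 1.279e+06 m/s = 1279 km/s.
(c) ΔV_total = ΔV₁ + ΔV₂ ≈ 3.708e+06 m/s = 3708 km/s.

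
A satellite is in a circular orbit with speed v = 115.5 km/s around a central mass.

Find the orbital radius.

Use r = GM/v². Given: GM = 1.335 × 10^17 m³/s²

Convert to SI: v = 115.5 km/s = 115500 m/s.
For a circular orbit, v² = GM / r, so r = GM / v².
r = 1.335e+17 / (115500)² m ≈ 1.001e+07 m = 10.01 Mm.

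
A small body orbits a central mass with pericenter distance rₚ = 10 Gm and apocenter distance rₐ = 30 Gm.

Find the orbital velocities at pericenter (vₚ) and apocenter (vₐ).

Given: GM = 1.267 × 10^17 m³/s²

Convert to SI: rₚ = 10 Gm = 1e+10 m; rₐ = 30 Gm = 3e+10 m.
Use the vis-viva equation v² = GM(2/r − 1/a) with a = (rₚ + rₐ)/2 = (1e+10 + 3e+10)/2 = 2e+10 m.
vₚ = √(GM · (2/rₚ − 1/a)) = √(1.267e+17 · (2/1e+10 − 1/2e+10)) m/s ≈ 4359 m/s = 4.359 km/s.
vₐ = √(GM · (2/rₐ − 1/a)) = √(1.267e+17 · (2/3e+10 − 1/2e+10)) m/s ≈ 1453 m/s = 1.453 km/s.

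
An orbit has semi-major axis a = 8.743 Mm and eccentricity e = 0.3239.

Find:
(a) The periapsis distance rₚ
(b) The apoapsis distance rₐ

Convert to SI: a = 8.743 Mm = 8.743e+06 m.
(a) rₚ = a(1 − e) = 8.743e+06 · (1 − 0.3239) = 8.743e+06 · 0.6761 ≈ 5.911e+06 m = 5.911 Mm.
(b) rₐ = a(1 + e) = 8.743e+06 · (1 + 0.3239) = 8.743e+06 · 1.3239 ≈ 1.157e+07 m = 11.57 Mm.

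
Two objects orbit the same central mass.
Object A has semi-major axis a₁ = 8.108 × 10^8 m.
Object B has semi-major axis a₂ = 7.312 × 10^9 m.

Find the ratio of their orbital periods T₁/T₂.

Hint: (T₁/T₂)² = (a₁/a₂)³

From Kepler's third law, (T₁/T₂)² = (a₁/a₂)³, so T₁/T₂ = (a₁/a₂)^(3/2).
a₁/a₂ = 8.108e+08 / 7.312e+09 = 0.110886.
T₁/T₂ = (0.110886)^(3/2) ≈ 0.03692.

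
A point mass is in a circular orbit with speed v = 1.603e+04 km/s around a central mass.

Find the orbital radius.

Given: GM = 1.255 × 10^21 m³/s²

Convert to SI: v = 1.603e+04 km/s = 1.603e+07 m/s.
For a circular orbit, v² = GM / r, so r = GM / v².
r = 1.255e+21 / (1.603e+07)² m ≈ 4.884e+06 m = 4.884 Mm.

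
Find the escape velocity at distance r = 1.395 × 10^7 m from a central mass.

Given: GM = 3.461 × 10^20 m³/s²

Escape velocity comes from setting total energy to zero: ½v² − GM/r = 0 ⇒ v_esc = √(2GM / r).
v_esc = √(2 · 3.461e+20 / 1.395e+07) m/s ≈ 7.044e+06 m/s = 7044 km/s.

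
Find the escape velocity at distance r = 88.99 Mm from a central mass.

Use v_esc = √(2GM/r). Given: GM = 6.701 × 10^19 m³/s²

Convert to SI: r = 88.99 Mm = 8.899e+07 m.
Escape velocity comes from setting total energy to zero: ½v² − GM/r = 0 ⇒ v_esc = √(2GM / r).
v_esc = √(2 · 6.701e+19 / 8.899e+07) m/s ≈ 1.227e+06 m/s = 1227 km/s.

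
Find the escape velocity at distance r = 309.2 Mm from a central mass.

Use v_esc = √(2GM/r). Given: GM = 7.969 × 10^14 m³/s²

Convert to SI: r = 309.2 Mm = 3.092e+08 m.
Escape velocity comes from setting total energy to zero: ½v² − GM/r = 0 ⇒ v_esc = √(2GM / r).
v_esc = √(2 · 7.969e+14 / 3.092e+08) m/s ≈ 2270 m/s = 2.27 km/s.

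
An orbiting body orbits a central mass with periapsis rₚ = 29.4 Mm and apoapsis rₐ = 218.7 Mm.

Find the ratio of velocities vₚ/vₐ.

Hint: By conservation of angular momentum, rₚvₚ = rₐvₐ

Convert to SI: rₚ = 29.4 Mm = 2.94e+07 m; rₐ = 218.7 Mm = 2.187e+08 m.
Conservation of angular momentum gives rₚvₚ = rₐvₐ, so vₚ/vₐ = rₐ/rₚ.
vₚ/vₐ = 2.187e+08 / 2.94e+07 ≈ 7.439.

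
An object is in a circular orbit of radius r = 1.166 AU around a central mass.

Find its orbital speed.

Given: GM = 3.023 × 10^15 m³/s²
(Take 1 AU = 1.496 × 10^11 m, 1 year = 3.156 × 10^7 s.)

Convert to SI: r = 1.166 AU = 1.74434e+11 m.
For a circular orbit, gravity supplies the centripetal force, so v = √(GM / r).
v = √(3.023e+15 / 1.74434e+11) m/s ≈ 131.6 m/s = 0.02777 AU/year.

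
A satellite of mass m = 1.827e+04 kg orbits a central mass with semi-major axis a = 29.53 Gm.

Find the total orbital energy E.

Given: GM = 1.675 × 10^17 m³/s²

Convert to SI: a = 29.53 Gm = 2.953e+10 m.
E = −GMm / (2a).
E = −1.675e+17 · 1.827e+04 / (2 · 2.953e+10) J ≈ -5.182e+10 J = -51.82 GJ.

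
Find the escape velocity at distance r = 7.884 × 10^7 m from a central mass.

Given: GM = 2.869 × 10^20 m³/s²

Escape velocity comes from setting total energy to zero: ½v² − GM/r = 0 ⇒ v_esc = √(2GM / r).
v_esc = √(2 · 2.869e+20 / 7.884e+07) m/s ≈ 2.698e+06 m/s = 2698 km/s.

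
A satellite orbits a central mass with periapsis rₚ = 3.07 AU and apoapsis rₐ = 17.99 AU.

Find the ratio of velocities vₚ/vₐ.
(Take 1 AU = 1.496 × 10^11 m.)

Convert to SI: rₚ = 3.07 AU = 4.59272e+11 m; rₐ = 17.99 AU = 2.6913e+12 m.
Conservation of angular momentum gives rₚvₚ = rₐvₐ, so vₚ/vₐ = rₐ/rₚ.
vₚ/vₐ = 2.6913e+12 / 4.59272e+11 ≈ 5.86.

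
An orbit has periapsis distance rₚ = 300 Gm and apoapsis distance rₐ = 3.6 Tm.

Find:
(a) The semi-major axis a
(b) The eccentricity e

Convert to SI: rₚ = 300 Gm = 3e+11 m; rₐ = 3.6 Tm = 3.6e+12 m.
(a) a = (rₚ + rₐ) / 2 = (3e+11 + 3.6e+12) / 2 ≈ 1.95e+12 m = 1.95 Tm.
(b) e = (rₐ − rₚ) / (rₐ + rₚ) = (3.6e+12 − 3e+11) / (3.6e+12 + 3e+11) ≈ 0.8462.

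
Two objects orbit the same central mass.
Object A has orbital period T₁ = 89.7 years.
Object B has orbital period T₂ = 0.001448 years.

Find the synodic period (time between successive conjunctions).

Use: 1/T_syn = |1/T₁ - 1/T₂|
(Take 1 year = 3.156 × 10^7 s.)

Convert to SI: T₁ = 89.7 years = 2.83093e+09 s; T₂ = 0.001448 years = 45698.9 s.
T_syn = |T₁ · T₂ / (T₁ − T₂)|.
T_syn = |2.83093e+09 · 45698.9 / (2.83093e+09 − 45698.9)| s ≈ 4.57e+04 s = 0.001448 years.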